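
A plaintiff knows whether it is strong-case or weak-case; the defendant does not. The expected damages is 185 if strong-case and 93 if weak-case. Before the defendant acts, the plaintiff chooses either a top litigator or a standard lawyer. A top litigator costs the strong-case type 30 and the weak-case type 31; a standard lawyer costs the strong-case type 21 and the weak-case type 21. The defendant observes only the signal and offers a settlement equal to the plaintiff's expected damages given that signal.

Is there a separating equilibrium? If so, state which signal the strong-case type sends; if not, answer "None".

None

Try strong-case → top litigator, weak-case → standard lawyer:
  If types separate, top litigator earns payment 185 and standard lawyer earns 93.
  Strong-case: top litigator gives 185 − 30 = 155; standard lawyer gives 93 − 21 = 72. No deviation. ✓
  Weak-case: standard lawyer gives 93 − 21 = 72; top litigator gives 185 − 31 = 154. Would deviate. ✗
Try strong-case → standard lawyer, weak-case → top litigator:
  If types separate, standard lawyer earns payment 185 and top litigator earns 93.
  Strong-case: standard lawyer gives 185 − 21 = 164; top litigator gives 93 − 30 = 63. No deviation. ✓
  Weak-case: top litigator gives 93 − 31 = 62; standard lawyer gives 185 − 21 = 164. Would deviate. ✗
Neither assignment is incentive-compatible.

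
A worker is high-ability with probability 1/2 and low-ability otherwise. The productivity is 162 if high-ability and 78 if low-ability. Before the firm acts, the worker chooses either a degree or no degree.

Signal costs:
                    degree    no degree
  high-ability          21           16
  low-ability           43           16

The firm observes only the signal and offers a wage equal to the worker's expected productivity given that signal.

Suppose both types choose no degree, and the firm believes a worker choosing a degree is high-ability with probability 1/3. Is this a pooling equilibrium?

Yes

At the pooled signal (no degree) the firm holds the prior 1/2 and pays 1/2·162 + 1/2·78 = 120. Off-path (degree) belief 1/3 gives 1/3·162 + 2/3·78 = 106.
High-ability: no degree gives 120 − 16 = 104; degree gives 106 − 21 = 85. Stays. ✓
Low-ability: no degree gives 120 − 16 = 104; degree gives 106 − 43 = 63. Stays. ✓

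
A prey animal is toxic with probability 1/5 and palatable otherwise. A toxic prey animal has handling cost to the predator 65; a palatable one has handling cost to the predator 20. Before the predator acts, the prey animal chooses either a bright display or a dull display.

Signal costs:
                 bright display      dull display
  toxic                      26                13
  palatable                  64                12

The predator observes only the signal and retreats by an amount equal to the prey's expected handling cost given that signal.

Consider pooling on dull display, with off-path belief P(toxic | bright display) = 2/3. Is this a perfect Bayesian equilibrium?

At the pooled signal (dull display) the predator holds the prior 1/5 and pays 1/5·65 + 4/5·20 = 29. Off-path (bright display) belief 2/3 gives 2/3·65 + 1/3·20 = 50.
Toxic: dull display gives 29 − 13 = 16; bright display gives 50 − 26 = 24. Deviates. ✗
Palatable: dull display gives 29 − 12 = 17; bright display gives 50 − 64 = -14. Stays. ✓

No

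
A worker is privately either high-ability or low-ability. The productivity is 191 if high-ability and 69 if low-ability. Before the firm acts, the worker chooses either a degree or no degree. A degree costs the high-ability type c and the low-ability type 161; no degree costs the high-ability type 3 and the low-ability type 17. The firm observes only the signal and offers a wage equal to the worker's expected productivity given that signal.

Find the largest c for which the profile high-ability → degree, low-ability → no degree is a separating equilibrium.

Under separation: degree → high-ability (pays 191); no degree → low-ability (pays 69).
Low-ability: 69 − 17 = 52 ≥ 191 − 161 = 30. Holds regardless of c. ✓
High-ability: 191 − c ≥ 69 − 3, so c ≤ 191 − 66 = 125.

125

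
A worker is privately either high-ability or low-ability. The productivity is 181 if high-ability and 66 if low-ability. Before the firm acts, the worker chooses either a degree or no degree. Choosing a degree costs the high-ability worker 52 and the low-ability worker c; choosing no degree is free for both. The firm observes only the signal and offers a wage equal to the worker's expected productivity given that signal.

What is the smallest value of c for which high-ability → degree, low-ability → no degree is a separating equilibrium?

115

Under separation: degree → high-ability (pays 181); no degree → low-ability (pays 66).
High-ability: 181 − 52 = 129 ≥ 66 − 0 = 66. Holds regardless of c. ✓
Low-ability: 66 − 0 ≥ 181 − c, so c ≥ 181 − 66 = 115.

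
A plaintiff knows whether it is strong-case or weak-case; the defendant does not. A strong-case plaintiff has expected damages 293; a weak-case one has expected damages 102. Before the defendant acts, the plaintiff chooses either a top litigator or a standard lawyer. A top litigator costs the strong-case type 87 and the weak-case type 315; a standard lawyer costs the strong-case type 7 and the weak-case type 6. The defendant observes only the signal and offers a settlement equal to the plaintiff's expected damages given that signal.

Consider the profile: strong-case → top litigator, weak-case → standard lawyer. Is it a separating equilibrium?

Yes

If types separate, top litigator earns payment 293 and standard lawyer earns 102.
Strong-case: top litigator gives 293 − 87 = 206; standard lawyer gives 102 − 7 = 95. No deviation. ✓
Weak-case: standard lawyer gives 102 − 6 = 96; top litigator gives 293 − 315 = -22. No deviation. ✓
Neither type gains from mimicking the other.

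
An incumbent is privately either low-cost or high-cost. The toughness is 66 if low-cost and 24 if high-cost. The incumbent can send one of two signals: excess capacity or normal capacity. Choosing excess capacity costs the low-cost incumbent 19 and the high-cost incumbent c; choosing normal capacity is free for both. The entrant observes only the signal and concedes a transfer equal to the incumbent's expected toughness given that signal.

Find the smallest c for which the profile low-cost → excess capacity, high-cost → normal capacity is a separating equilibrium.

Under separation: excess capacity → low-cost (pays 66); normal capacity → high-cost (pays 24).
Low-cost: 66 − 19 = 47 ≥ 24 − 0 = 24. Holds regardless of c. ✓
High-cost: 24 − 0 ≥ 66 − c, so c ≥ 66 − 24 = 42.

42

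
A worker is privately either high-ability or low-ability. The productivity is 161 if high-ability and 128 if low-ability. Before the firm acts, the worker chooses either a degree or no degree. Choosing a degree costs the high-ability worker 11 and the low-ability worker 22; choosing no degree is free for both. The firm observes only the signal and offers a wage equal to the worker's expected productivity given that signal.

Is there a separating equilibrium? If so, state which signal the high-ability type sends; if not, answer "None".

None

Try high-ability → degree, low-ability → no degree:
  If types separate, degree earns payment 161 and no degree earns 128.
  High-ability: degree gives 161 − 11 = 150; no degree gives 128 − 0 = 128. No deviation. ✓
  Low-ability: no degree gives 128 − 0 = 128; degree gives 161 − 22 = 139. Would deviate. ✗
Try high-ability → no degree, low-ability → degree:
  If types separate, no degree earns payment 161 and degree earns 128.
  High-ability: no degree gives 161 − 0 = 161; degree gives 128 − 11 = 117. No deviation. ✓
  Low-ability: degree gives 128 − 22 = 106; no degree gives 161 − 0 = 161. Would deviate. ✗
Neither assignment is incentive-compatible.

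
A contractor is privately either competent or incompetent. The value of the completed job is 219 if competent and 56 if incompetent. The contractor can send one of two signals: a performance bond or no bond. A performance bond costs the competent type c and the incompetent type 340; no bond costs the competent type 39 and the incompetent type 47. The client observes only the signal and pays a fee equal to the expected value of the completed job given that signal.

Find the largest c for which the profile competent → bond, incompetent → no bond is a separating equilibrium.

Under separation: bond → competent (pays 219); no bond → incompetent (pays 56).
Incompetent: 56 − 47 = 9 ≥ 219 − 340 = -121. Holds regardless of c. ✓
Competent: 219 − c ≥ 56 − 39, so c ≤ 219 − 17 = 202.

202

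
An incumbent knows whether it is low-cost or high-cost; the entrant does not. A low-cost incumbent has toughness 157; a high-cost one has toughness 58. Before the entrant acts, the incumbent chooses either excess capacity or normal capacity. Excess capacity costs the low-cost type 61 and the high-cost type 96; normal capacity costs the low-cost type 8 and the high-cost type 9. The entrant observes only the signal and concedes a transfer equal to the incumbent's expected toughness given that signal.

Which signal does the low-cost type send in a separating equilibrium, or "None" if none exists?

None

Try low-cost → excess capacity, high-cost → normal capacity:
  Under separation the entrant infers type exactly: excess capacity → low-cost (pays 157), normal capacity → high-cost (pays 58).
  Low-cost: excess capacity gives 157 − 61 = 96; normal capacity gives 58 − 8 = 50. No deviation. ✓
  High-cost: normal capacity gives 58 − 9 = 49; excess capacity gives 157 − 96 = 61. Would deviate. ✗
Try low-cost → normal capacity, high-cost → excess capacity:
  Under separation the entrant infers type exactly: normal capacity → low-cost (pays 157), excess capacity → high-cost (pays 58).
  Low-cost: normal capacity gives 157 − 8 = 149; excess capacity gives 58 − 61 = -3. No deviation. ✓
  High-cost: excess capacity gives 58 − 96 = -38; normal capacity gives 157 − 9 = 148. Would deviate. ✗
Neither assignment is incentive-compatible.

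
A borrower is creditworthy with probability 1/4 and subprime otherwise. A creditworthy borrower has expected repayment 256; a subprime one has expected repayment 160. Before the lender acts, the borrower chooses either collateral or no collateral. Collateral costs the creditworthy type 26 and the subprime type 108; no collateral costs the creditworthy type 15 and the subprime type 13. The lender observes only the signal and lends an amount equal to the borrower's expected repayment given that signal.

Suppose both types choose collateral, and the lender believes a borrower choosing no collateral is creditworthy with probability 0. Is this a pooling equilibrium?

No

On the equilibrium path (collateral) the lender holds the prior 1/4 and pays 1/4·256 + 3/4·160 = 184. Off-path (no collateral) belief 0 gives 0·256 + 1·160 = 160.
Creditworthy: collateral gives 184 − 26 = 158; no collateral gives 160 − 15 = 145. Stays. ✓
Subprime: collateral gives 184 − 108 = 76; no collateral gives 160 − 13 = 147. Deviates. ✗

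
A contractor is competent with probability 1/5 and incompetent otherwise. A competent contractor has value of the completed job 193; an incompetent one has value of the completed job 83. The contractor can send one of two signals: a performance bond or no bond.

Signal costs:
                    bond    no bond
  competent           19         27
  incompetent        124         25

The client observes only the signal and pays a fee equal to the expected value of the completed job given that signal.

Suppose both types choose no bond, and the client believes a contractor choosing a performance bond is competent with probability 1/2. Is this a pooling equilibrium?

At the pooled signal (no bond) the client holds the prior 1/5 and pays 1/5·193 + 4/5·83 = 105. Off-path (bond) belief 1/2 gives 1/2·193 + 1/2·83 = 138.
Competent: no bond gives 105 − 27 = 78; bond gives 138 − 19 = 119. Deviates. ✗
Incompetent: no bond gives 105 − 25 = 80; bond gives 138 − 124 = 14. Stays. ✓

No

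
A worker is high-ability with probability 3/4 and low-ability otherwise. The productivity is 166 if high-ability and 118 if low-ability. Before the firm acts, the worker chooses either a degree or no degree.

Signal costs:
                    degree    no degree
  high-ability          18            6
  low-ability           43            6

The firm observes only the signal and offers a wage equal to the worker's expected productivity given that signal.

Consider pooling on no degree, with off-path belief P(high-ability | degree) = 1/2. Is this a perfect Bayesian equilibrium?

Yes

On the equilibrium path (no degree) the firm holds the prior 3/4 and pays 3/4·166 + 1/4·118 = 154. Off-path (degree) belief 1/2 gives 1/2·166 + 1/2·118 = 142.
High-ability: no degree gives 154 − 6 = 148; degree gives 142 − 18 = 124. Stays. ✓
Low-ability: no degree gives 154 − 6 = 148; degree gives 142 − 43 = 99. Stays. ✓
Beliefs are Bayes-consistent on-path and both types best-respond.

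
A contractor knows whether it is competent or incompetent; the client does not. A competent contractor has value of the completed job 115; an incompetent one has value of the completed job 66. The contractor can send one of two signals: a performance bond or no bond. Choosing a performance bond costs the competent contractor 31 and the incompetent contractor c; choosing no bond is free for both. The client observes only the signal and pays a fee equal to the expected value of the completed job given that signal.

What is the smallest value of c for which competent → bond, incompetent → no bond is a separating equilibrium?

Under separation: bond → competent (pays 115); no bond → incompetent (pays 66).
Competent: 115 − 31 = 84 ≥ 66 − 0 = 66. Holds regardless of c. ✓
Incompetent: 66 − 0 ≥ 115 − c, so c ≥ 115 − 66 = 49.

49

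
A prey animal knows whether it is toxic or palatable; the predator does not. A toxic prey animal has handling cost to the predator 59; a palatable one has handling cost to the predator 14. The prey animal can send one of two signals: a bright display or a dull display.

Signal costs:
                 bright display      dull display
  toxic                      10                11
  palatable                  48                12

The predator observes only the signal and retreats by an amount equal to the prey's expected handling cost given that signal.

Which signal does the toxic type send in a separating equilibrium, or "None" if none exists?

Try toxic → bright display, palatable → dull display:
  If types separate, bright display earns payment 59 and dull display earns 14.
  Toxic: bright display gives 59 − 10 = 49; dull display gives 14 − 11 = 3. No deviation. ✓
  Palatable: dull display gives 14 − 12 = 2; bright display gives 59 − 48 = 11. Would deviate. ✗
Try toxic → dull display, palatable → bright display:
  If types separate, dull display earns payment 59 and bright display earns 14.
  Toxic: dull display gives 59 − 11 = 48; bright display gives 14 − 10 = 4. No deviation. ✓
  Palatable: bright display gives 14 − 48 = -34; dull display gives 59 − 12 = 47. Would deviate. ✗
Neither assignment is incentive-compatible.

None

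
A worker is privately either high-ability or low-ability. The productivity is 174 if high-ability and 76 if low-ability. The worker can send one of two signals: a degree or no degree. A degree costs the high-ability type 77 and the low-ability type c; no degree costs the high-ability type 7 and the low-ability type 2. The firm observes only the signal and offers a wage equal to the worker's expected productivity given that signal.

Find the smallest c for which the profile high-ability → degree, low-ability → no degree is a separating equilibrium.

Under separation: degree → high-ability (pays 174); no degree → low-ability (pays 76).
High-ability: 174 − 77 = 97 ≥ 76 − 7 = 69. Holds regardless of c. ✓
Low-ability: 76 − 2 ≥ 174 − c, so c ≥ 174 − 74 = 100.

100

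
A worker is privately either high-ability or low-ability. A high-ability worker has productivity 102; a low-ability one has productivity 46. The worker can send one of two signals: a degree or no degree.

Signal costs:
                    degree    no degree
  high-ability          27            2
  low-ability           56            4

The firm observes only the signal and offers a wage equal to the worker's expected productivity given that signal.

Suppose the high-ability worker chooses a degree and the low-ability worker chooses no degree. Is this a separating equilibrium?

Under separation the firm infers type exactly: degree → high-ability (pays 102), no degree → low-ability (pays 46).
High-ability: degree gives 102 − 27 = 75; no degree gives 46 − 2 = 44. No deviation. ✓
Low-ability: no degree gives 46 − 4 = 42; degree gives 102 − 56 = 46. Would deviate. ✗

No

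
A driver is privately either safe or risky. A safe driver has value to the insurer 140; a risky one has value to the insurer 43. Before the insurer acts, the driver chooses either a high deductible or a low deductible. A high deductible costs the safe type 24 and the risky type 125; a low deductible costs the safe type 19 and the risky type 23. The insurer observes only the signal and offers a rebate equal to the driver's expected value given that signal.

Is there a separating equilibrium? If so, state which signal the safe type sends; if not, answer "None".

high deductible

Try safe → high deductible, risky → low deductible:
  Under separation the insurer infers type exactly: high deductible → safe (pays 140), low deductible → risky (pays 43).
  Safe: high deductible gives 140 − 24 = 116; low deductible gives 43 − 19 = 24. No deviation. ✓
  Risky: low deductible gives 43 − 23 = 20; high deductible gives 140 − 125 = 15. No deviation. ✓
Both hold — the safe type sends high deductible.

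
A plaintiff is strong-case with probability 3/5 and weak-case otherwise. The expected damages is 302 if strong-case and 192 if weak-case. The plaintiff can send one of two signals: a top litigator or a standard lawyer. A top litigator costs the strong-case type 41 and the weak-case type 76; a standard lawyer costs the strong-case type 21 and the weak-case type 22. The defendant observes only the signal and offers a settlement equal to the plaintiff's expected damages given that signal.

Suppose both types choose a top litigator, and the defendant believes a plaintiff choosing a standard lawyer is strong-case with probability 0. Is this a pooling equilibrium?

Yes

At the pooled signal (top litigator) the defendant holds the prior 3/5 and pays 3/5·302 + 2/5·192 = 258. Off-path (standard lawyer) belief 0 gives 0·302 + 1·192 = 192.
Strong-case: top litigator gives 258 − 41 = 217; standard lawyer gives 192 − 21 = 171. Stays. ✓
Weak-case: top litigator gives 258 − 76 = 182; standard lawyer gives 192 − 22 = 170. Stays. ✓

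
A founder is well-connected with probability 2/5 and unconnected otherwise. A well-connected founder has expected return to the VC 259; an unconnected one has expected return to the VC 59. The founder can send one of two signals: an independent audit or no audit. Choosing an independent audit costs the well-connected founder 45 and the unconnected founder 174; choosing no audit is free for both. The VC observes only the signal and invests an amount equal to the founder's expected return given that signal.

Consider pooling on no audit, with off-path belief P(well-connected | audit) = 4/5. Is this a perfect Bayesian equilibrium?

No

On the equilibrium path (no audit) the VC holds the prior 2/5 and pays 2/5·259 + 3/5·59 = 139. Off-path (audit) belief 4/5 gives 4/5·259 + 1/5·59 = 219.
Well-connected: no audit gives 139 − 0 = 139; audit gives 219 − 45 = 174. Deviates. ✗
Unconnected: no audit gives 139 − 0 = 139; audit gives 219 − 174 = 45. Stays. ✓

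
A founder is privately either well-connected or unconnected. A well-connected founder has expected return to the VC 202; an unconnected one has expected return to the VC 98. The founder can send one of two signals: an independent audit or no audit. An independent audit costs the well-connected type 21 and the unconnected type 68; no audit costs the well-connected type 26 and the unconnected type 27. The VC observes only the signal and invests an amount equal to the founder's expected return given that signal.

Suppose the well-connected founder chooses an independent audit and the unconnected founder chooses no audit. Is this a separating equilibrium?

No

Under separation the VC infers type exactly: audit → well-connected (pays 202), no audit → unconnected (pays 98).
Well-connected: audit gives 202 − 21 = 181; no audit gives 98 − 26 = 72. No deviation. ✓
Unconnected: no audit gives 98 − 27 = 71; audit gives 202 − 68 = 134. Would deviate. ✗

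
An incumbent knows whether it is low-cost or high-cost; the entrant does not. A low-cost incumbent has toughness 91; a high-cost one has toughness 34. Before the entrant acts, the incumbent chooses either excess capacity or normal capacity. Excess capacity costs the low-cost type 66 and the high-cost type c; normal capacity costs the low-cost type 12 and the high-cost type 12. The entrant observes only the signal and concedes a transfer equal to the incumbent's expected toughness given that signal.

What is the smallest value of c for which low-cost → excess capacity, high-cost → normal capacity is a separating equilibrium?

Under separation: excess capacity → low-cost (pays 91); normal capacity → high-cost (pays 34).
Low-cost: 91 − 66 = 25 ≥ 34 − 12 = 22. Holds regardless of c. ✓
High-cost: 34 − 12 ≥ 91 − c, so c ≥ 91 − 22 = 69.

69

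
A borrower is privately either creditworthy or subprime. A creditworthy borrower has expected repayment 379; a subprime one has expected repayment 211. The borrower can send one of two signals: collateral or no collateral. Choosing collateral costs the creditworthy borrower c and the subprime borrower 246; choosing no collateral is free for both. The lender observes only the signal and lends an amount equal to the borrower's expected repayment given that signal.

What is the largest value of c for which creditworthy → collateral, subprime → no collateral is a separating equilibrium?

Under separation: collateral → creditworthy (pays 379); no collateral → subprime (pays 211).
Subprime: 211 − 0 = 211 ≥ 379 − 246 = 133. Holds regardless of c. ✓
Creditworthy: 379 − c ≥ 211 − 0, so c ≤ 379 − 211 = 168.

168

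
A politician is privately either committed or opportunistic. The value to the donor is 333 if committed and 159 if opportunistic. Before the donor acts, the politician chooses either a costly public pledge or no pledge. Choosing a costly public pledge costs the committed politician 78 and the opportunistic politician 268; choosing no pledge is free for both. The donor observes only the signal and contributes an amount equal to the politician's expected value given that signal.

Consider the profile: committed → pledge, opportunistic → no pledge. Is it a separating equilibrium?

Yes

If types separate, pledge earns payment 333 and no pledge earns 159.
Committed: pledge gives 333 − 78 = 255; no pledge gives 159 − 0 = 159. No deviation. ✓
Opportunistic: no pledge gives 159 − 0 = 159; pledge gives 333 − 268 = 65. No deviation. ✓
Neither type gains from mimicking the other.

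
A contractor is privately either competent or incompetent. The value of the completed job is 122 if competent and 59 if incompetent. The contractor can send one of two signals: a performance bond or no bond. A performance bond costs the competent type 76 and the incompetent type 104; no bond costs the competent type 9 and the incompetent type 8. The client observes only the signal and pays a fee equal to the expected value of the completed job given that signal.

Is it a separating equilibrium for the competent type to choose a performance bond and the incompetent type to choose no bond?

Under separation the client infers type exactly: bond → competent (pays 122), no bond → incompetent (pays 59).
Competent: bond gives 122 − 76 = 46; no bond gives 59 − 9 = 50. Would deviate. ✗
Incompetent: no bond gives 59 − 8 = 51; bond gives 122 − 104 = 18. No deviation. ✓

No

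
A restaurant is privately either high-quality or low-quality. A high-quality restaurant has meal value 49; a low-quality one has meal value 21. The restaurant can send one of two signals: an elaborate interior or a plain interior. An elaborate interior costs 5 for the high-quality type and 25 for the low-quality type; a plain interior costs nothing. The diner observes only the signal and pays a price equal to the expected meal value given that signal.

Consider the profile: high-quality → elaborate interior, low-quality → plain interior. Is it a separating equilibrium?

If types separate, elaborate interior earns payment 49 and plain interior earns 21.
High-quality: elaborate interior gives 49 − 5 = 44; plain interior gives 21 − 0 = 21. No deviation. ✓
Low-quality: plain interior gives 21 − 0 = 21; elaborate interior gives 49 − 25 = 24. Would deviate. ✗

No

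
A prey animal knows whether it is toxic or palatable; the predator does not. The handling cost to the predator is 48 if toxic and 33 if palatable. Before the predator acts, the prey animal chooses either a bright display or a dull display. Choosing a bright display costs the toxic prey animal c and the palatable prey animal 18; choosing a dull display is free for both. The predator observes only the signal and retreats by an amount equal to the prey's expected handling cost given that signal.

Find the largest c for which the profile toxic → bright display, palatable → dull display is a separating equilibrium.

Under separation: bright display → toxic (pays 48); dull display → palatable (pays 33).
Palatable: 33 − 0 = 33 ≥ 48 − 18 = 30. Holds regardless of c. ✓
Toxic: 48 − c ≥ 33 − 0, so c ≤ 48 − 33 = 15.

15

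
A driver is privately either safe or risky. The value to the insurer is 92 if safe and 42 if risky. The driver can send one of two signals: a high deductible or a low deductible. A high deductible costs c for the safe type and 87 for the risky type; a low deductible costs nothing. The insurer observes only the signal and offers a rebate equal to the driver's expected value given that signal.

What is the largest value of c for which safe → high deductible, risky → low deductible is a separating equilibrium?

50

Under separation: high deductible → safe (pays 92); low deductible → risky (pays 42).
Risky: 42 − 0 = 42 ≥ 92 − 87 = 5. Holds regardless of c. ✓
Safe: 92 − c ≥ 42 − 0, so c ≤ 92 − 42 = 50.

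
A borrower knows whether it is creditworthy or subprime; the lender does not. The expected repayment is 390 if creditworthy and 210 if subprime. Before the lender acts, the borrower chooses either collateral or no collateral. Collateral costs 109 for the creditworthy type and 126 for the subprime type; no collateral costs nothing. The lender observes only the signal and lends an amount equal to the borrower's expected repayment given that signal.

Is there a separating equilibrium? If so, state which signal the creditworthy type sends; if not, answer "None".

Try creditworthy → collateral, subprime → no collateral:
  If types separate, collateral earns payment 390 and no collateral earns 210.
  Creditworthy: collateral gives 390 − 109 = 281; no collateral gives 210 − 0 = 210. No deviation. ✓
  Subprime: no collateral gives 210 − 0 = 210; collateral gives 390 − 126 = 264. Would deviate. ✗
Try creditworthy → no collateral, subprime → collateral:
  If types separate, no collateral earns payment 390 and collateral earns 210.
  Creditworthy: no collateral gives 390 − 0 = 390; collateral gives 210 − 109 = 101. No deviation. ✓
  Subprime: collateral gives 210 − 126 = 84; no collateral gives 390 − 0 = 390. Would deviate. ✗
Neither assignment is incentive-compatible.

None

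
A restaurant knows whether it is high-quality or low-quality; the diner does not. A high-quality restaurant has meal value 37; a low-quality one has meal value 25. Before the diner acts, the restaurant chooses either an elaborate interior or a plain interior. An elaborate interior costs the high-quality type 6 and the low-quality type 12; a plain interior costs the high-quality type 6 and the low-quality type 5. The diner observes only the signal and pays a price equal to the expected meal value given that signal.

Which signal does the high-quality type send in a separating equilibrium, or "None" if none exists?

None

Try high-quality → elaborate interior, low-quality → plain interior:
  If types separate, elaborate interior earns payment 37 and plain interior earns 25.
  High-quality: elaborate interior gives 37 − 6 = 31; plain interior gives 25 − 6 = 19. No deviation. ✓
  Low-quality: plain interior gives 25 − 5 = 20; elaborate interior gives 37 − 12 = 25. Would deviate. ✗
Try high-quality → plain interior, low-quality → elaborate interior:
  If types separate, plain interior earns payment 37 and elaborate interior earns 25.
  High-quality: plain interior gives 37 − 6 = 31; elaborate interior gives 25 − 6 = 19. No deviation. ✓
  Low-quality: elaborate interior gives 25 − 12 = 13; plain interior gives 37 − 5 = 32. Would deviate. ✗
Neither assignment is incentive-compatible.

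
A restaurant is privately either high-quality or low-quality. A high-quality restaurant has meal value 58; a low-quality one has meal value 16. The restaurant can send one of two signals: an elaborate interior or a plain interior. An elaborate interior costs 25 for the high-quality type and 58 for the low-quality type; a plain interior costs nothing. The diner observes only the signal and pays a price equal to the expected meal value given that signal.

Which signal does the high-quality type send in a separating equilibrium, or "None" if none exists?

Try high-quality → elaborate interior, low-quality → plain interior:
  If types separate, elaborate interior earns payment 58 and plain interior earns 16.
  High-quality: elaborate interior gives 58 − 25 = 33; plain interior gives 16 − 0 = 16. No deviation. ✓
  Low-quality: plain interior gives 16 − 0 = 16; elaborate interior gives 58 − 58 = 0. No deviation. ✓
Both hold — the high-quality type sends elaborate interior.

elaborate interior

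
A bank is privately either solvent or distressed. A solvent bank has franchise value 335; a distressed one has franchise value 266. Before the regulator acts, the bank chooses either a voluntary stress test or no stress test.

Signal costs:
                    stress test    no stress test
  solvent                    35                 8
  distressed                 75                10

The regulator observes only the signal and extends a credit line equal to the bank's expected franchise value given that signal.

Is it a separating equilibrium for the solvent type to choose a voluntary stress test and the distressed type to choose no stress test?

No

Under separation the regulator infers type exactly: stress test → solvent (pays 335), no stress test → distressed (pays 266).
Solvent: stress test gives 335 − 35 = 300; no stress test gives 266 − 8 = 258. No deviation. ✓
Distressed: no stress test gives 266 − 10 = 256; stress test gives 335 − 75 = 260. Would deviate. ✗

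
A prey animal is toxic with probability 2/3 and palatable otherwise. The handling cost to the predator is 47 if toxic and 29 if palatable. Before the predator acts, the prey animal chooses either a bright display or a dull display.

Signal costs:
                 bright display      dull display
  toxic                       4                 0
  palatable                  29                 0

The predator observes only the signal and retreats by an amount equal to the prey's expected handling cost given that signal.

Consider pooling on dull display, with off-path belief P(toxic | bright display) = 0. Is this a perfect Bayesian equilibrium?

Yes

At the pooled signal (dull display) the predator holds the prior 2/3 and pays 2/3·47 + 1/3·29 = 41. Off-path (bright display) belief 0 gives 0·47 + 1·29 = 29.
Toxic: dull display gives 41 − 0 = 41; bright display gives 29 − 4 = 25. Stays. ✓
Palatable: dull display gives 41 − 0 = 41; bright display gives 29 − 29 = 0. Stays. ✓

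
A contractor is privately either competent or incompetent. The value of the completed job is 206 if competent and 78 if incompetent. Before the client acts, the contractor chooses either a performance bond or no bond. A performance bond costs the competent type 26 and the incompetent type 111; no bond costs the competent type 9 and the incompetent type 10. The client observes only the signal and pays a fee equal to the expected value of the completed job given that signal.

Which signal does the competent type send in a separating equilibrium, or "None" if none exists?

None

Try competent → bond, incompetent → no bond:
  If types separate, bond earns payment 206 and no bond earns 78.
  Competent: bond gives 206 − 26 = 180; no bond gives 78 − 9 = 69. No deviation. ✓
  Incompetent: no bond gives 78 − 10 = 68; bond gives 206 − 111 = 95. Would deviate. ✗
Try competent → no bond, incompetent → bond:
  If types separate, no bond earns payment 206 and bond earns 78.
  Competent: no bond gives 206 − 9 = 197; bond gives 78 − 26 = 52. No deviation. ✓
  Incompetent: bond gives 78 − 111 = -33; no bond gives 206 − 10 = 196. Would deviate. ✗
Neither assignment is incentive-compatible.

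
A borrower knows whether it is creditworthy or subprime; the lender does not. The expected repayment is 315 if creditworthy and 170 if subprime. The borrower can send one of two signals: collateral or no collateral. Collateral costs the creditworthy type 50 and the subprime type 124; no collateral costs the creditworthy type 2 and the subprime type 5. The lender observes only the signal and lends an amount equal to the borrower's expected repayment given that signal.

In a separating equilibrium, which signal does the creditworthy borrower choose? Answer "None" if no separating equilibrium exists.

None

Try creditworthy → collateral, subprime → no collateral:
  Under separation the lender infers type exactly: collateral → creditworthy (pays 315), no collateral → subprime (pays 170).
  Creditworthy: collateral gives 315 − 50 = 265; no collateral gives 170 − 2 = 168. No deviation. ✓
  Subprime: no collateral gives 170 − 5 = 165; collateral gives 315 − 124 = 191. Would deviate. ✗
Try creditworthy → no collateral, subprime → collateral:
  Under separation the lender infers type exactly: no collateral → creditworthy (pays 315), collateral → subprime (pays 170).
  Creditworthy: no collateral gives 315 − 2 = 313; collateral gives 170 − 50 = 120. No deviation. ✓
  Subprime: collateral gives 170 − 124 = 46; no collateral gives 315 − 5 = 310. Would deviate. ✗
Neither assignment is incentive-compatible.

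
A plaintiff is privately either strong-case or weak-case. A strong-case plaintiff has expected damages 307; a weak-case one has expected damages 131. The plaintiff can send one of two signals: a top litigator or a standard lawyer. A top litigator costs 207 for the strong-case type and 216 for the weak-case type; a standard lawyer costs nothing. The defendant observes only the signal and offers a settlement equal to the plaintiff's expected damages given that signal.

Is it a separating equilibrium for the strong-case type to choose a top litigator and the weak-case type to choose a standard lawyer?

Under separation the defendant infers type exactly: top litigator → strong-case (pays 307), standard lawyer → weak-case (pays 131).
Strong-case: top litigator gives 307 − 207 = 100; standard lawyer gives 131 − 0 = 131. Would deviate. ✗
Weak-case: standard lawyer gives 131 − 0 = 131; top litigator gives 307 − 216 = 91. No deviation. ✓

No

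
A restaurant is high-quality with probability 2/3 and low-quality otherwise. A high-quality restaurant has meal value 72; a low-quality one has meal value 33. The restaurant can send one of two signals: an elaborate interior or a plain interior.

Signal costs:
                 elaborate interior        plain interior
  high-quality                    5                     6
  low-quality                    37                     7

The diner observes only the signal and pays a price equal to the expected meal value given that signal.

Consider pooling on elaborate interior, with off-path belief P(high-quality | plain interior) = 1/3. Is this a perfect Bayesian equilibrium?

No

At the pooled signal (elaborate interior) the diner holds the prior 2/3 and pays 2/3·72 + 1/3·33 = 59. Off-path (plain interior) belief 1/3 gives 1/3·72 + 2/3·33 = 46.
High-quality: elaborate interior gives 59 − 5 = 54; plain interior gives 46 − 6 = 40. Stays. ✓
Low-quality: elaborate interior gives 59 − 37 = 22; plain interior gives 46 − 7 = 39. Deviates. ✗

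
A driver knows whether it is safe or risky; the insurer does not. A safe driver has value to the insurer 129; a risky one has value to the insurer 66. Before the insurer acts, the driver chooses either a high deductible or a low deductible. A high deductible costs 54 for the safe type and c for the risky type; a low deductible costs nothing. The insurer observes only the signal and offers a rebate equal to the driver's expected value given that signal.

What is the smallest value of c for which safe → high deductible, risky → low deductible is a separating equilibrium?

Under separation: high deductible → safe (pays 129); low deductible → risky (pays 66).
Safe: 129 − 54 = 75 ≥ 66 − 0 = 66. Holds regardless of c. ✓
Risky: 66 − 0 ≥ 129 − c, so c ≥ 129 − 66 = 63.

63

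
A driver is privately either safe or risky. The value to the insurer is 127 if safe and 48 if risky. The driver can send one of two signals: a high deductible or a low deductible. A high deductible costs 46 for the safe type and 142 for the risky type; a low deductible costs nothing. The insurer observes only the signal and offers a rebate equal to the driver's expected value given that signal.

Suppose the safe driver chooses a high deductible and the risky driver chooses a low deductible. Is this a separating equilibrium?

If types separate, high deductible earns payment 127 and low deductible earns 48.
Safe: high deductible gives 127 − 46 = 81; low deductible gives 48 − 0 = 48. No deviation. ✓
Risky: low deductible gives 48 − 0 = 48; high deductible gives 127 − 142 = -15. No deviation. ✓
Neither type gains from mimicking the other.

Yes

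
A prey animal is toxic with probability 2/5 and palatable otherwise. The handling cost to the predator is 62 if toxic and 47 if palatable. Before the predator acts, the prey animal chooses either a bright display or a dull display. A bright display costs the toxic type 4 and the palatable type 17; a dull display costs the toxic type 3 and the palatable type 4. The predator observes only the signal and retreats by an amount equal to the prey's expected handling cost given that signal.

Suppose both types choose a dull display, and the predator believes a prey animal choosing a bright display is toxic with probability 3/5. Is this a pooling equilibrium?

No

On the equilibrium path (dull display) the predator holds the prior 2/5 and pays 2/5·62 + 3/5·47 = 53. Off-path (bright display) belief 3/5 gives 3/5·62 + 2/5·47 = 56.
Toxic: dull display gives 53 − 3 = 50; bright display gives 56 − 4 = 52. Deviates. ✗
Palatable: dull display gives 53 − 4 = 49; bright display gives 56 − 17 = 39. Stays. ✓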